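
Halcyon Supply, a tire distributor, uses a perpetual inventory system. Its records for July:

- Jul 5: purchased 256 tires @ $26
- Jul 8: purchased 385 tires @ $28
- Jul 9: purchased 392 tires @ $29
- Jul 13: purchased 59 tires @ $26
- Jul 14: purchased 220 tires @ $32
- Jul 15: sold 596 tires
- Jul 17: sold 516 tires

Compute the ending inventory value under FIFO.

Ending inventory = $6,400

Jul 15, 596 sold [FIFO — oldest first]: 256 @ $26 + 340 @ $28 = $16,176
Jul 17, 516 sold [FIFO — oldest first]: 45 @ $28 + 392 @ $29 + 59 @ $26 + 20 @ $32 = $14,802
Total COGS = $16,176 + $14,802 = $30,978
Ending inventory: 200 @ $32 = $6,400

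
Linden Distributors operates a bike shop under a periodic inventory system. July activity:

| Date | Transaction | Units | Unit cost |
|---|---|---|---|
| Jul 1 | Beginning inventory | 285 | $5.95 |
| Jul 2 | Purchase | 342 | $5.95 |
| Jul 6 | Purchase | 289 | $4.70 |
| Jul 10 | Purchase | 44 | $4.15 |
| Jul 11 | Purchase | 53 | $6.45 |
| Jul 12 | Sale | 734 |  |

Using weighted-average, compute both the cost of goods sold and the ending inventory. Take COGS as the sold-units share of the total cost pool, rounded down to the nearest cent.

COGS = $4,067.35; ending inventory = $1,546.05

Jul 12, sell 734: 734/1013 × $5,613.40 → $4,067.35
Ending inventory (cost pool remaining) = $1,546.05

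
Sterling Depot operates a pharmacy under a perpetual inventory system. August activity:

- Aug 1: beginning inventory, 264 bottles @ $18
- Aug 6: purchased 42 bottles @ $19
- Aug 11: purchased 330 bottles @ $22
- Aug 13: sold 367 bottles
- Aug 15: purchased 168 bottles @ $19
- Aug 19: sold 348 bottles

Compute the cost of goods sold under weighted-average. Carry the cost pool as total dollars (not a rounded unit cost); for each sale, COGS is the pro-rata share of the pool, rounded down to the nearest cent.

COGS = $14,248.46

After Aug 1: 264 on hand, pool $4,752.00 (≈ $18.0000 each)
After Aug 6: 306 on hand, pool $5,550.00 (≈ $18.1373 each)
After Aug 11: 636 on hand, pool $12,810.00 (≈ $20.1415 each)
Aug 13, sell 367: 367/636 × $12,810.00 → $7,391.93
After Aug 15: 437 on hand, pool $8,610.07 (≈ $19.7027 each)
Aug 19, sell 348: 348/437 × $8,610.07 → $6,856.53
Total COGS = $7,391.93 + $6,856.53 = $14,248.46
Ending inventory (cost pool remaining) = $1,753.54
Check: goods available $16,002.00 = COGS $14,248.46 + ending $1,753.54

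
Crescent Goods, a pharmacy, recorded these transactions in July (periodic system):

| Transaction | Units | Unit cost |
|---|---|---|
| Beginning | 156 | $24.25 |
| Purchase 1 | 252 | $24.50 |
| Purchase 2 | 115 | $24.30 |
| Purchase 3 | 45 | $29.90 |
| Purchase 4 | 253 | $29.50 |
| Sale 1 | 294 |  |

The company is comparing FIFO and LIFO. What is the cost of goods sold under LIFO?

FIFO COGS: 156 @ $24.25 + 138 @ $24.50 = $7,164.00
LIFO COGS: 253 @ $29.50 + 41 @ $29.90 = $8,689.40

COGS = $8,689.40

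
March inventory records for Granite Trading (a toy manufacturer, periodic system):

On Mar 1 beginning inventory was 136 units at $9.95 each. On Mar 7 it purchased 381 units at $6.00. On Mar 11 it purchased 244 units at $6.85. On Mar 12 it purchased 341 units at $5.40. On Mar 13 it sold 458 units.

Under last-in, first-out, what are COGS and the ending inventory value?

COGS = $2,642.85; ending inventory = $4,509.15

Mar 13, 458 sold [LIFO — newest first]: 341 @ $5.40 + 117 @ $6.85 = $2,642.85
Ending inventory: 136 @ $9.95 + 381 @ $6.00 + 127 @ $6.85 = $4,509.15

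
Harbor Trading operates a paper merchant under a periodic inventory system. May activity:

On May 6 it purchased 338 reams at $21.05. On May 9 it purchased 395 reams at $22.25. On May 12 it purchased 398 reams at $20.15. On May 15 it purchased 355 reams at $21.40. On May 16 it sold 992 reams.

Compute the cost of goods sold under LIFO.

May 16, 992 sold [LIFO — newest first]: 355 @ $21.40 + 398 @ $20.15 + 239 @ $22.25 = $20,934.45
Ending inventory: 338 @ $21.05 + 156 @ $22.25 = $10,585.90
Check: goods available $31,520.35 = COGS $20,934.45 + ending $10,585.90

COGS = $20,934.45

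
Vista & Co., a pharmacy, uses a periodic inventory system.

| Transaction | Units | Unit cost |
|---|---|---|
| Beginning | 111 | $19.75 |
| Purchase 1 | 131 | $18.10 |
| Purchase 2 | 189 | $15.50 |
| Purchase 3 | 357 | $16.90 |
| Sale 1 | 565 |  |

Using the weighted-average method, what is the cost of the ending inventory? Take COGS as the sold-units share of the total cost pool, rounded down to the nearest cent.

Sale 1, sell 565: 565/788 × $13,526.15 → $9,698.31
Ending inventory (cost pool remaining) = $3,827.84

Ending inventory = $3,827.84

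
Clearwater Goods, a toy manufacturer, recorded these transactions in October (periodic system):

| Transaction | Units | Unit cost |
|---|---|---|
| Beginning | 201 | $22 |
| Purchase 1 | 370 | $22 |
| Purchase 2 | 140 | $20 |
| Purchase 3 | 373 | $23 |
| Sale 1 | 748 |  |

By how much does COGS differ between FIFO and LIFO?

FIFO COGS: 201 @ $22 + 370 @ $22 + 140 @ $20 + 37 @ $23 = $16,213
LIFO COGS: 373 @ $23 + 140 @ $20 + 235 @ $22 = $16,549
Difference = |$16,213 − $16,549| = $336

$336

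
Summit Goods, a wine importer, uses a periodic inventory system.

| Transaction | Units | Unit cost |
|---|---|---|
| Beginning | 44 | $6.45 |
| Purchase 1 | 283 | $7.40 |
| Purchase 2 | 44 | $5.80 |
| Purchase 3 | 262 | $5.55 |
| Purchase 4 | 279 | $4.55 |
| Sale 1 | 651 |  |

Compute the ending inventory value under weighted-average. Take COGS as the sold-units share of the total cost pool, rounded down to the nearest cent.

Ending inventory = $1,533.02

Sale 1, sell 651: 651/912 × $5,356.75 → $3,823.73
Ending inventory (cost pool remaining) = $1,533.02
Check: goods available $5,356.75 = COGS $3,823.73 + ending $1,533.02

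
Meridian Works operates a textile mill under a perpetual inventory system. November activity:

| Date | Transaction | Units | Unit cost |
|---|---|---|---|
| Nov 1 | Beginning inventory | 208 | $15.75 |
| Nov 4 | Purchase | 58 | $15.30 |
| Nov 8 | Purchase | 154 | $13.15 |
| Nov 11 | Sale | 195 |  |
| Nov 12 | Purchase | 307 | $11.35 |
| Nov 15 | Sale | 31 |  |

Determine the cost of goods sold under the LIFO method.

Nov 11, 195 sold [LIFO — newest first]: 154 @ $13.15 + 41 @ $15.30 = $2,652.40
Nov 15, 31 sold [LIFO — newest first]: 31 @ $11.35 = $351.85
Total COGS = $2,652.40 + $351.85 = $3,004.25
Ending inventory: 208 @ $15.75 + 17 @ $15.30 + 276 @ $11.35 = $6,668.70
Check: goods available $9,672.95 = COGS $3,004.25 + ending $6,668.70

COGS = $3,004.25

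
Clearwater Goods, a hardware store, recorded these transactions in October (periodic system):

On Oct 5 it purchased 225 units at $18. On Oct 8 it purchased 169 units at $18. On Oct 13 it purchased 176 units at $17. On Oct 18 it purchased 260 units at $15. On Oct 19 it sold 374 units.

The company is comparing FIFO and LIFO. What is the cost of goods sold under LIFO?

COGS = $5,838

FIFO COGS: 225 @ $18 + 149 @ $18 = $6,732
LIFO COGS: 260 @ $15 + 114 @ $17 = $5,838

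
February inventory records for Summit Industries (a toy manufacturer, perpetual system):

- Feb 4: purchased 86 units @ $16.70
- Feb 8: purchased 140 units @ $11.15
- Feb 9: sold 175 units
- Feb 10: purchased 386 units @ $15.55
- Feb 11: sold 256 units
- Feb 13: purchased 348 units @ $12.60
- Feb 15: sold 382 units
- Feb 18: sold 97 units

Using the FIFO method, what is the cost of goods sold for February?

COGS = $12,754.30

Feb 9, 175 sold [FIFO — oldest first]: 86 @ $16.70 + 89 @ $11.15 = $2,428.55
Feb 11, 256 sold [FIFO — oldest first]: 51 @ $11.15 + 205 @ $15.55 = $3,756.40
Feb 15, 382 sold [FIFO — oldest first]: 181 @ $15.55 + 201 @ $12.60 = $5,347.15
Feb 18, 97 sold [FIFO — oldest first]: 97 @ $12.60 = $1,222.20
Total COGS = $2,428.55 + $3,756.40 + $5,347.15 + $1,222.20 = $12,754.30
Ending inventory: 50 @ $12.60 = $630.00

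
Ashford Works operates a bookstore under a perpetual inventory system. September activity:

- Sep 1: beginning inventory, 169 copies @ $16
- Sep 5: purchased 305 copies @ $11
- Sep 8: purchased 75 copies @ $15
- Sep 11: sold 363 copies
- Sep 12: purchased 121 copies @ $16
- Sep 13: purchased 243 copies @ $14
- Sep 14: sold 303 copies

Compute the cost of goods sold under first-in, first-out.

Sep 11, 363 sold [FIFO — oldest first]: 169 @ $16 + 194 @ $11 = $4,838
Sep 14, 303 sold [FIFO — oldest first]: 111 @ $11 + 75 @ $15 + 117 @ $16 = $4,218
Total COGS = $4,838 + $4,218 = $9,056
Ending inventory: 4 @ $16 + 243 @ $14 = $3,466
Check: goods available $12,522 = COGS $9,056 + ending $3,466

COGS = $9,056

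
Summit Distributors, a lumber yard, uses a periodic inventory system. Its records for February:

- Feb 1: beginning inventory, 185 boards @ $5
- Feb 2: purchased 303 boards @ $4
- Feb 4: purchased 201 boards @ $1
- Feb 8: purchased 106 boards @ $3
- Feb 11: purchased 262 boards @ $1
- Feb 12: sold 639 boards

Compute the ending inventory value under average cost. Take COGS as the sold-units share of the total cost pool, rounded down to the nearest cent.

Ending inventory = $1,153.95

Feb 12, sell 639: 639/1057 × $2,918.00 → $1,764.05
Ending inventory (cost pool remaining) = $1,153.95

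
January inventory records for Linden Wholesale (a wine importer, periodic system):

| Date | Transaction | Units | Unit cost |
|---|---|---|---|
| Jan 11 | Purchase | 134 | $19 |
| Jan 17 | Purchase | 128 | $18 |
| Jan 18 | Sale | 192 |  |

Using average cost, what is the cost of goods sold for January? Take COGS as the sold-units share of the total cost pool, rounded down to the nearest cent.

Jan 18, sell 192: 192/262 × $4,850.00 → $3,554.19
Ending inventory (cost pool remaining) = $1,295.81
Check: goods available $4,850.00 = COGS $3,554.19 + ending $1,295.81

COGS = $3,554.19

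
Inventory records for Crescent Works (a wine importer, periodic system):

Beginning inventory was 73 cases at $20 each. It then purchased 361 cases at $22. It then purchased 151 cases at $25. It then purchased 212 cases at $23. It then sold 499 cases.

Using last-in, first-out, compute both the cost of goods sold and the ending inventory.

Sale 1 (499) [LIFO — newest first]: 212 @ $23 + 151 @ $25 + 136 @ $22 = $11,643
Ending inventory: 73 @ $20 + 225 @ $22 = $6,410

COGS = $11,643; ending inventory = $6,410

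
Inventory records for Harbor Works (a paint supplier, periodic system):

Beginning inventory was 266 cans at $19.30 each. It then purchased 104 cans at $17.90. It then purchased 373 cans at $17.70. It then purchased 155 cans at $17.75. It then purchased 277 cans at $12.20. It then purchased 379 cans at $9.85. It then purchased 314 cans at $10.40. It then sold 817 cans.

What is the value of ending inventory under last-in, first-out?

Ending inventory = $18,215.35

Sale 1 (817) [LIFO — newest first]: 314 @ $10.40 + 379 @ $9.85 + 124 @ $12.20 = $8,511.55
Ending inventory: 266 @ $19.30 + 104 @ $17.90 + 373 @ $17.70 + 155 @ $17.75 + 153 @ $12.20 = $18,215.35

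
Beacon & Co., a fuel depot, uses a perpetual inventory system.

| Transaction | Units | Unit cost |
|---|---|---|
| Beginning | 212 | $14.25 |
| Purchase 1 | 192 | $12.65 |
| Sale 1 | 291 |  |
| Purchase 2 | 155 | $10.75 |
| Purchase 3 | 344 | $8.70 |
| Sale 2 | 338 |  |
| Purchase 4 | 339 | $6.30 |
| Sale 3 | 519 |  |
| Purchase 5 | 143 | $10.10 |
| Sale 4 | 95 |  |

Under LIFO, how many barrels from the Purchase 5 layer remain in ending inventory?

48

Sale 1 (291) [LIFO — newest first]: 192 @ $12.65 + 99 @ $14.25 = $3,839.55
Sale 2 (338) [LIFO — newest first]: 338 @ $8.70 = $2,940.60
Sale 3 (519) [LIFO — newest first]: 339 @ $6.30 + 6 @ $8.70 + 155 @ $10.75 + 19 @ $14.25 = $4,124.90
Sale 4 (95) [LIFO — newest first]: 95 @ $10.10 = $959.50
Total COGS = $3,839.55 + $2,940.60 + $4,124.90 + $959.50 = $11,864.55
Ending inventory: 94 @ $14.25 + 48 @ $10.10 = $1,824.30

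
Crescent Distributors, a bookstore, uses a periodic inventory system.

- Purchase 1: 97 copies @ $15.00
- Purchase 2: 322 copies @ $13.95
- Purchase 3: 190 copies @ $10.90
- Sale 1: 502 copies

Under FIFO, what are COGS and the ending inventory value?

COGS = $6,851.60; ending inventory = $1,166.30

Sale 1 (502) [FIFO — oldest first]: 97 @ $15.00 + 322 @ $13.95 + 83 @ $10.90 = $6,851.60
Ending inventory: 107 @ $10.90 = $1,166.30
Check: goods available $8,017.90 = COGS $6,851.60 + ending $1,166.30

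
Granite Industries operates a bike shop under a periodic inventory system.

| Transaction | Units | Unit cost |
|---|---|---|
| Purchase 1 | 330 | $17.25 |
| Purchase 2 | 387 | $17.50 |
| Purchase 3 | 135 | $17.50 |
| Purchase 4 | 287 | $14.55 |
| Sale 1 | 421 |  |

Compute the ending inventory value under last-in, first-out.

Ending inventory = $12,482.50

Sale 1 (421) [LIFO — newest first]: 287 @ $14.55 + 134 @ $17.50 = $6,520.85
Ending inventory: 330 @ $17.25 + 387 @ $17.50 + 1 @ $17.50 = $12,482.50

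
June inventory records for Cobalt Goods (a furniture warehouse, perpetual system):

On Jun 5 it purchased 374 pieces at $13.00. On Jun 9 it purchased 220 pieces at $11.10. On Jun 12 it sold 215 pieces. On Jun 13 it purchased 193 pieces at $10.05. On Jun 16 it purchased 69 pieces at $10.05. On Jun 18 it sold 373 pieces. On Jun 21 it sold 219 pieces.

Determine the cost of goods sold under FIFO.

COGS = $9,444.65

Jun 12, 215 sold [FIFO — oldest first]: 215 @ $13.00 = $2,795.00
Jun 18, 373 sold [FIFO — oldest first]: 159 @ $13.00 + 214 @ $11.10 = $4,442.40
Jun 21, 219 sold [FIFO — oldest first]: 6 @ $11.10 + 193 @ $10.05 + 20 @ $10.05 = $2,207.25
Total COGS = $2,795.00 + $4,442.40 + $2,207.25 = $9,444.65
Ending inventory: 49 @ $10.05 = $492.45
Check: goods available $9,937.10 = COGS $9,444.65 + ending $492.45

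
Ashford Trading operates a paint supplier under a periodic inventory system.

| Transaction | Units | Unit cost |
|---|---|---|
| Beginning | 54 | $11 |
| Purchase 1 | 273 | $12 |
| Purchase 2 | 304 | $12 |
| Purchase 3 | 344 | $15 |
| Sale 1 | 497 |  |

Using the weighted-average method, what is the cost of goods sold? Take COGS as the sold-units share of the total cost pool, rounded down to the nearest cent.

Sale 1, sell 497: 497/975 × $12,678.00 → $6,462.52
Ending inventory (cost pool remaining) = $6,215.48
Check: goods available $12,678.00 = COGS $6,462.52 + ending $6,215.48

COGS = $6,462.52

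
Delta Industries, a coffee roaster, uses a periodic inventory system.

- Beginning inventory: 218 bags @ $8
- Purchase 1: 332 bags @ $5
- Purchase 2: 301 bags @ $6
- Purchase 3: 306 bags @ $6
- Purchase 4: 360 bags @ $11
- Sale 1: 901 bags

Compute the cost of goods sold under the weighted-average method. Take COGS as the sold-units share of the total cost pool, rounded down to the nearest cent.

COGS = $6,536.85

Sale 1, sell 901: 901/1517 × $11,006.00 → $6,536.85
Ending inventory (cost pool remaining) = $4,469.15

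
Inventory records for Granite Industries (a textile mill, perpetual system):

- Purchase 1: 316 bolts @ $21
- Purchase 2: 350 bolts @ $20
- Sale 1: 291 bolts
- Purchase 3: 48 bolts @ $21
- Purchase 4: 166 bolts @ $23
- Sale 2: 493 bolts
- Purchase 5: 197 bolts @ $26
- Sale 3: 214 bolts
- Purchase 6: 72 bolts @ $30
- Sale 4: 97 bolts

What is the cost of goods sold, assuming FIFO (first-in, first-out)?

Sale 1 (291) [FIFO — oldest first]: 291 @ $21 = $6,111
Sale 2 (493) [FIFO — oldest first]: 25 @ $21 + 350 @ $20 + 48 @ $21 + 70 @ $23 = $10,143
Sale 3 (214) [FIFO — oldest first]: 96 @ $23 + 118 @ $26 = $5,276
Sale 4 (97) [FIFO — oldest first]: 79 @ $26 + 18 @ $30 = $2,594
Total COGS = $6,111 + $10,143 + $5,276 + $2,594 = $24,124
Ending inventory: 54 @ $30 = $1,620

COGS = $24,124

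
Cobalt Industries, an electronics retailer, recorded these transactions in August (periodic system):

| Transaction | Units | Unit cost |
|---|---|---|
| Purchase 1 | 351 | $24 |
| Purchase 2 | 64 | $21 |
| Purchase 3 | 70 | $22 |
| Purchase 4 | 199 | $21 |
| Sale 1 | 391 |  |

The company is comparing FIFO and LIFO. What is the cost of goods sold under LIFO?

FIFO COGS: 351 @ $24 + 40 @ $21 = $9,264
LIFO COGS: 199 @ $21 + 70 @ $22 + 64 @ $21 + 58 @ $24 = $8,455

COGS = $8,455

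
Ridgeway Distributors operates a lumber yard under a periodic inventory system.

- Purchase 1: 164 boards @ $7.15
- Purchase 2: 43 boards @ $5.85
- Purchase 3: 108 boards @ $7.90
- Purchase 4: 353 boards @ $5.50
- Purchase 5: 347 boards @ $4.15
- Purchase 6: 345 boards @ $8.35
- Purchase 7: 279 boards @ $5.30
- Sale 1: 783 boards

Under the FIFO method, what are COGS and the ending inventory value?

COGS = $4,696.10; ending inventory = $5,322.25

Sale 1 (783) [FIFO — oldest first]: 164 @ $7.15 + 43 @ $5.85 + 108 @ $7.90 + 353 @ $5.50 + 115 @ $4.15 = $4,696.10
Ending inventory: 232 @ $4.15 + 345 @ $8.35 + 279 @ $5.30 = $5,322.25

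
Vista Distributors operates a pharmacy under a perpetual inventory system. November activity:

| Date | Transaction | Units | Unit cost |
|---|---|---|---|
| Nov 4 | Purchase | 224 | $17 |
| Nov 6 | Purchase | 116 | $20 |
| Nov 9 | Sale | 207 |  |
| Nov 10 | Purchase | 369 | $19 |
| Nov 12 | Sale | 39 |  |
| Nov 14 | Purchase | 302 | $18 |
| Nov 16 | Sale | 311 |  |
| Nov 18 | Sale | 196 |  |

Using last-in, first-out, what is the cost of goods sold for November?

COGS = $13,939

Nov 9, 207 sold [LIFO — newest first]: 116 @ $20 + 91 @ $17 = $3,867
Nov 12, 39 sold [LIFO — newest first]: 39 @ $19 = $741
Nov 16, 311 sold [LIFO — newest first]: 302 @ $18 + 9 @ $19 = $5,607
Nov 18, 196 sold [LIFO — newest first]: 196 @ $19 = $3,724
Total COGS = $3,867 + $741 + $5,607 + $3,724 = $13,939
Ending inventory: 133 @ $17 + 125 @ $19 = $4,636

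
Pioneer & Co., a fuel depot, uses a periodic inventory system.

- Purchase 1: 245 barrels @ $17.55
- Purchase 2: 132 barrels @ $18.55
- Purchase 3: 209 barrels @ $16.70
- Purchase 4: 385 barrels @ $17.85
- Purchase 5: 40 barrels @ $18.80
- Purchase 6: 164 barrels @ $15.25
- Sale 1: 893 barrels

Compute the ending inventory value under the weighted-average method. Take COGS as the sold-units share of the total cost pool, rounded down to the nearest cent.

Sale 1, sell 893: 893/1175 × $20,363.90 → $15,476.56
Ending inventory (cost pool remaining) = $4,887.34

Ending inventory = $4,887.34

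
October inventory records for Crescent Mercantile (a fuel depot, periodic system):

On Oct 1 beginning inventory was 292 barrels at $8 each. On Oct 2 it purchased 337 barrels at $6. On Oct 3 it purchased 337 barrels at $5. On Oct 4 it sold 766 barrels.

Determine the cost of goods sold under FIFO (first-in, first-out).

COGS = $5,043

Oct 4, 766 sold [FIFO — oldest first]: 292 @ $8 + 337 @ $6 + 137 @ $5 = $5,043
Ending inventory: 200 @ $5 = $1,000
Check: goods available $6,043 = COGS $5,043 + ending $1,000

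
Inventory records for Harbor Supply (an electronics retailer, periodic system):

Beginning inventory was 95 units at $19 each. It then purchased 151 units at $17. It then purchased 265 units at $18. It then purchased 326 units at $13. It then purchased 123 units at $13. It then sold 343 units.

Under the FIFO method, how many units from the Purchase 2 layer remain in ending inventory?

Sale 1 (343) [FIFO — oldest first]: 95 @ $19 + 151 @ $17 + 97 @ $18 = $6,118
Ending inventory: 168 @ $18 + 326 @ $13 + 123 @ $13 = $8,861

168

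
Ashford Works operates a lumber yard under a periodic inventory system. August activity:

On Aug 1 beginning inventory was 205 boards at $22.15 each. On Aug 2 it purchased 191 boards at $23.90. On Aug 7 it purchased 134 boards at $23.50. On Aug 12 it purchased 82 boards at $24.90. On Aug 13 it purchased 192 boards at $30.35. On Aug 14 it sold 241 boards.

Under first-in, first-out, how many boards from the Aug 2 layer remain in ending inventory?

Aug 14, 241 sold [FIFO — oldest first]: 205 @ $22.15 + 36 @ $23.90 = $5,401.15
Ending inventory: 155 @ $23.90 + 134 @ $23.50 + 82 @ $24.90 + 192 @ $30.35 = $14,722.50
Check: goods available $20,123.65 = COGS $5,401.15 + ending $14,722.50

155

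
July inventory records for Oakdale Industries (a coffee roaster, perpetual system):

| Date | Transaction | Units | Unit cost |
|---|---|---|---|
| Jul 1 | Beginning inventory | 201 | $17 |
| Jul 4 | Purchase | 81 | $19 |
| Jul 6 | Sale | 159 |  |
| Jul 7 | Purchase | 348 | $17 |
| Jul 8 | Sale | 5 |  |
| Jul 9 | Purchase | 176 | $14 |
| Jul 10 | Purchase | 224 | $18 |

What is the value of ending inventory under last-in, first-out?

Jul 6, 159 sold [LIFO — newest first]: 81 @ $19 + 78 @ $17 = $2,865
Jul 8, 5 sold [LIFO — newest first]: 5 @ $17 = $85
Total COGS = $2,865 + $85 = $2,950
Ending inventory: 123 @ $17 + 343 @ $17 + 176 @ $14 + 224 @ $18 = $14,418

Ending inventory = $14,418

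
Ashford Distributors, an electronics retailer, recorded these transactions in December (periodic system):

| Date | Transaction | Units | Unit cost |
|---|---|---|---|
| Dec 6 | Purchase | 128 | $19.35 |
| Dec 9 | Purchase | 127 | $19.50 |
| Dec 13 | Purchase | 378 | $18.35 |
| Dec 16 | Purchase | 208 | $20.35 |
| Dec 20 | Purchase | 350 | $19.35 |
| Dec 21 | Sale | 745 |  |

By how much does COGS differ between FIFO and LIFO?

$267.95

FIFO COGS: 128 @ $19.35 + 127 @ $19.50 + 378 @ $18.35 + 112 @ $20.35 = $14,168.80
LIFO COGS: 350 @ $19.35 + 208 @ $20.35 + 187 @ $18.35 = $14,436.75
Difference = |$14,168.80 − $14,436.75| = $267.95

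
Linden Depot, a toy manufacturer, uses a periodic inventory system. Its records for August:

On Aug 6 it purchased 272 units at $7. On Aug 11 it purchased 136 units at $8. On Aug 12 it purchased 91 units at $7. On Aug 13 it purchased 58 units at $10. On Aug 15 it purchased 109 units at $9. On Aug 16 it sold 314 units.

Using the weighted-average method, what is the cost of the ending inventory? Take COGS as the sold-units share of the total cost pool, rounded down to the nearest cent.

Aug 16, sell 314: 314/666 × $5,190.00 → $2,446.93
Ending inventory (cost pool remaining) = $2,743.07

Ending inventory = $2,743.07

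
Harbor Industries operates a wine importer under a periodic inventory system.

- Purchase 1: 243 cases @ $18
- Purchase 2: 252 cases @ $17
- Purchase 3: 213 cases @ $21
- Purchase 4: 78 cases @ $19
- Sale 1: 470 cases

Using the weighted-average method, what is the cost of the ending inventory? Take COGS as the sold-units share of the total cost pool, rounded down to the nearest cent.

Sale 1, sell 470: 470/786 × $14,613.00 → $8,738.05
Ending inventory (cost pool remaining) = $5,874.95

Ending inventory = $5,874.95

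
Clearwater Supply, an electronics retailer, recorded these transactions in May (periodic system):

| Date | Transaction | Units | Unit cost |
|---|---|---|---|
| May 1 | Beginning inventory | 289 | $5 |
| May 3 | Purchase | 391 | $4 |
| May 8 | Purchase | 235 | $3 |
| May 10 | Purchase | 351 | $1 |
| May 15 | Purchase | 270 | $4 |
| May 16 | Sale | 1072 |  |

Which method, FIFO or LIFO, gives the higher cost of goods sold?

FIFO

FIFO COGS: 289 @ $5 + 391 @ $4 + 235 @ $3 + 157 @ $1 = $3,871
LIFO COGS: 270 @ $4 + 351 @ $1 + 235 @ $3 + 216 @ $4 = $3,000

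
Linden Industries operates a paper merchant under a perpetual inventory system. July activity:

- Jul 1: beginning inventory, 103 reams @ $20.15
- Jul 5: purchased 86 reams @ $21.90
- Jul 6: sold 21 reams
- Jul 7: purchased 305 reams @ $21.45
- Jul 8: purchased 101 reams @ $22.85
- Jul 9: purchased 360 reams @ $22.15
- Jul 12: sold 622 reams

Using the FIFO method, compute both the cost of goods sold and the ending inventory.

COGS = $13,872.15; ending inventory = $6,910.80

Jul 6, 21 sold [FIFO — oldest first]: 21 @ $20.15 = $423.15
Jul 12, 622 sold [FIFO — oldest first]: 82 @ $20.15 + 86 @ $21.90 + 305 @ $21.45 + 101 @ $22.85 + 48 @ $22.15 = $13,449.00
Total COGS = $423.15 + $13,449.00 = $13,872.15
Ending inventory: 312 @ $22.15 = $6,910.80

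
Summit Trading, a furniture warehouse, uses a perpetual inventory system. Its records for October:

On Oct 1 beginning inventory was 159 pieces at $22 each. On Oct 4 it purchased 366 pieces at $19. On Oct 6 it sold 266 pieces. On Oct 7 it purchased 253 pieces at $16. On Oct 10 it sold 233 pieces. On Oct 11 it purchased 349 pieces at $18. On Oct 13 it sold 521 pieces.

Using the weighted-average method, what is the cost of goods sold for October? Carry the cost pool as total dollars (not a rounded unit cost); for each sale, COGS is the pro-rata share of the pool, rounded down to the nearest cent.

After Oct 1: 159 on hand, pool $3,498.00 (≈ $22.0000 each)
After Oct 4: 525 on hand, pool $10,452.00 (≈ $19.9086 each)
Oct 6, sell 266: 266/525 × $10,452.00 → $5,295.68
After Oct 7: 512 on hand, pool $9,204.32 (≈ $17.9772 each)
Oct 10, sell 233: 233/512 × $9,204.32 → $4,188.68
After Oct 11: 628 on hand, pool $11,297.64 (≈ $17.9899 each)
Oct 13, sell 521: 521/628 × $11,297.64 → $9,372.72
Total COGS = $5,295.68 + $4,188.68 + $9,372.72 = $18,857.08
Ending inventory (cost pool remaining) = $1,924.92
Check: goods available $20,782.00 = COGS $18,857.08 + ending $1,924.92

COGS = $18,857.08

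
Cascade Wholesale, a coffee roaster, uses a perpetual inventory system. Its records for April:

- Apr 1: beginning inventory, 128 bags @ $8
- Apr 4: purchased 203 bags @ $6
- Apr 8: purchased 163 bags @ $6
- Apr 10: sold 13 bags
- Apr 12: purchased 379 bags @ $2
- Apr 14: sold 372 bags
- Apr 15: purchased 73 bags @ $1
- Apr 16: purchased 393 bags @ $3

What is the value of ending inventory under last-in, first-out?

Apr 10, 13 sold [LIFO — newest first]: 13 @ $6 = $78
Apr 14, 372 sold [LIFO — newest first]: 372 @ $2 = $744
Total COGS = $78 + $744 = $822
Ending inventory: 128 @ $8 + 203 @ $6 + 150 @ $6 + 7 @ $2 + 73 @ $1 + 393 @ $3 = $4,408

Ending inventory = $4,408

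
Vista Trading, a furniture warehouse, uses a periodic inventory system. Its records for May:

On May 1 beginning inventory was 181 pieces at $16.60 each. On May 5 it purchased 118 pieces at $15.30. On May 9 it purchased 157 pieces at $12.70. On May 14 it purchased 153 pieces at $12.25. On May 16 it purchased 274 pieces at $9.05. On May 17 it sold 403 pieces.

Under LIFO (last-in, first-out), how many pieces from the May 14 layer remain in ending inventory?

May 17, 403 sold [LIFO — newest first]: 274 @ $9.05 + 129 @ $12.25 = $4,059.95
Ending inventory: 181 @ $16.60 + 118 @ $15.30 + 157 @ $12.70 + 24 @ $12.25 = $7,097.90
Check: goods available $11,157.85 = COGS $4,059.95 + ending $7,097.90

24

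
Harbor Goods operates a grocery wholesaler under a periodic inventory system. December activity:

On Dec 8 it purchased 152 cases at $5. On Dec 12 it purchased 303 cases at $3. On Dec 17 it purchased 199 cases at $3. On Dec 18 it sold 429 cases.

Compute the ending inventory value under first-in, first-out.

Ending inventory = $675

Dec 18, 429 sold [FIFO — oldest first]: 152 @ $5 + 277 @ $3 = $1,591
Ending inventory: 26 @ $3 + 199 @ $3 = $675
Check: goods available $2,266 = COGS $1,591 + ending $675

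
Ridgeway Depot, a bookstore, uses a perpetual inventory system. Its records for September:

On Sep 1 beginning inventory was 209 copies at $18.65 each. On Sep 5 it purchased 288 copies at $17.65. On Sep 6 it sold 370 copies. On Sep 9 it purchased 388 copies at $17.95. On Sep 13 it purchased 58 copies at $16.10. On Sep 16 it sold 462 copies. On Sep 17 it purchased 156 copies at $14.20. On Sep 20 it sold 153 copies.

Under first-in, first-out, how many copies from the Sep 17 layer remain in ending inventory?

114

Sep 6, 370 sold [FIFO — oldest first]: 209 @ $18.65 + 161 @ $17.65 = $6,739.50
Sep 16, 462 sold [FIFO — oldest first]: 127 @ $17.65 + 335 @ $17.95 = $8,254.80
Sep 20, 153 sold [FIFO — oldest first]: 53 @ $17.95 + 58 @ $16.10 + 42 @ $14.20 = $2,481.55
Total COGS = $6,739.50 + $8,254.80 + $2,481.55 = $17,475.85
Ending inventory: 114 @ $14.20 = $1,618.80
Check: goods available $19,094.65 = COGS $17,475.85 + ending $1,618.80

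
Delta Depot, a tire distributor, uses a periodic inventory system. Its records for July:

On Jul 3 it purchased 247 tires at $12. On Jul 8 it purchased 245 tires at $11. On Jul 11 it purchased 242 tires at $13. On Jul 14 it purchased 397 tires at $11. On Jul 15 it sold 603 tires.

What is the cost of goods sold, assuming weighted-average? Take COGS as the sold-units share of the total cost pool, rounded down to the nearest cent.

Jul 15, sell 603: 603/1131 × $13,172.00 → $7,022.73
Ending inventory (cost pool remaining) = $6,149.27
Check: goods available $13,172.00 = COGS $7,022.73 + ending $6,149.27

COGS = $7,022.73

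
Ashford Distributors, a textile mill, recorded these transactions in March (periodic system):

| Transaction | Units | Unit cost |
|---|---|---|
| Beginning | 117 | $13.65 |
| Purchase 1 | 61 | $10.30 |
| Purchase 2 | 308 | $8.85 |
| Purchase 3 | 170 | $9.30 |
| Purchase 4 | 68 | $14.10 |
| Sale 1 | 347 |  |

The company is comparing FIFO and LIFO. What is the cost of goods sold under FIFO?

FIFO COGS: 117 @ $13.65 + 61 @ $10.30 + 169 @ $8.85 = $3,721.00
LIFO COGS: 68 @ $14.10 + 170 @ $9.30 + 109 @ $8.85 = $3,504.45

COGS = $3,721.00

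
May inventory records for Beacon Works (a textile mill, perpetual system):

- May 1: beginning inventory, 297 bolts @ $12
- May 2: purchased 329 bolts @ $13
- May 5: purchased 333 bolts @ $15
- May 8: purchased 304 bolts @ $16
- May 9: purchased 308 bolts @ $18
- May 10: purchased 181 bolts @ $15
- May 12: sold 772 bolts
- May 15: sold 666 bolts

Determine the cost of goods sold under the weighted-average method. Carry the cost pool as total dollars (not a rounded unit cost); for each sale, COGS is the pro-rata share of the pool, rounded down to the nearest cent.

After May 1: 297 on hand, pool $3,564.00 (≈ $12.0000 each)
After May 2: 626 on hand, pool $7,841.00 (≈ $12.5256 each)
After May 5: 959 on hand, pool $12,836.00 (≈ $13.3848 each)
After May 8: 1263 on hand, pool $17,700.00 (≈ $14.0143 each)
After May 9: 1571 on hand, pool $23,244.00 (≈ $14.7957 each)
After May 10: 1752 on hand, pool $25,959.00 (≈ $14.8168 each)
May 12, sell 772: 772/1752 × $25,959.00 → $11,438.55
May 15, sell 666: 666/980 × $14,520.45 → $9,867.97
Total COGS = $11,438.55 + $9,867.97 = $21,306.52
Ending inventory (cost pool remaining) = $4,652.48

COGS = $21,306.52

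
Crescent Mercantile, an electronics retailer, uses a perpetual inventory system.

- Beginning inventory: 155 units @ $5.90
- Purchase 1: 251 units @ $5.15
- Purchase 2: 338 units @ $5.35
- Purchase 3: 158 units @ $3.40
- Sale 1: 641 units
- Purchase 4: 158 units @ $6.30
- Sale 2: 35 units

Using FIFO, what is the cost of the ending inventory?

Ending inventory = $1,896.40

Sale 1 (641) [FIFO — oldest first]: 155 @ $5.90 + 251 @ $5.15 + 235 @ $5.35 = $3,464.40
Sale 2 (35) [FIFO — oldest first]: 35 @ $5.35 = $187.25
Total COGS = $3,464.40 + $187.25 = $3,651.65
Ending inventory: 68 @ $5.35 + 158 @ $3.40 + 158 @ $6.30 = $1,896.40
Check: goods available $5,548.05 = COGS $3,651.65 + ending $1,896.40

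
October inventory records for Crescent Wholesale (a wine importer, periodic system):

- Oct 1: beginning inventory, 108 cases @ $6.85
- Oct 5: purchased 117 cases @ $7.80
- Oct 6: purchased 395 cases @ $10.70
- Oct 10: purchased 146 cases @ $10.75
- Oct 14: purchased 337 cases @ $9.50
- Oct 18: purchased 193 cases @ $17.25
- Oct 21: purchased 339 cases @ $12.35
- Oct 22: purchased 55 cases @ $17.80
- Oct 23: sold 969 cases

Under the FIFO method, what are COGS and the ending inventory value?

Oct 23, 969 sold [FIFO — oldest first]: 108 @ $6.85 + 117 @ $7.80 + 395 @ $10.70 + 146 @ $10.75 + 203 @ $9.50 = $9,376.90
Ending inventory: 134 @ $9.50 + 193 @ $17.25 + 339 @ $12.35 + 55 @ $17.80 = $9,767.90

COGS = $9,376.90; ending inventory = $9,767.90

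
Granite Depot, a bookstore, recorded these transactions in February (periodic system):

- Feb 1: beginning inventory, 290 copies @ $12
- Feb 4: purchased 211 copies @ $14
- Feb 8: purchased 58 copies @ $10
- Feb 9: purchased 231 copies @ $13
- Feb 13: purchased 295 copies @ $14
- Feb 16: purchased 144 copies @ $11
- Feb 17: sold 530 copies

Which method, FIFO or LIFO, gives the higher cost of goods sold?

LIFO

FIFO COGS: 290 @ $12 + 211 @ $14 + 29 @ $10 = $6,724
LIFO COGS: 144 @ $11 + 295 @ $14 + 91 @ $13 = $6,897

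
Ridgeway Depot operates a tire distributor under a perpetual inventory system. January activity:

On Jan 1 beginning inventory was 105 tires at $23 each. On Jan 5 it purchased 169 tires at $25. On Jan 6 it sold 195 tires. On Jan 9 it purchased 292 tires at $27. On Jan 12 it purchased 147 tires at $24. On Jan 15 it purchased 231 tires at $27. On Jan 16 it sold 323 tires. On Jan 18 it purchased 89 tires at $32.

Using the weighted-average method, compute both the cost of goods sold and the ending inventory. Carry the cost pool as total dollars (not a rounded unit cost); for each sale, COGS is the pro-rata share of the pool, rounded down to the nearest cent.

COGS = $13,162.11; ending inventory = $13,974.89

After Jan 1: 105 on hand, pool $2,415.00 (≈ $23.0000 each)
After Jan 5: 274 on hand, pool $6,640.00 (≈ $24.2336 each)
Jan 6, sell 195: 195/274 × $6,640.00 → $4,725.54
After Jan 9: 371 on hand, pool $9,798.46 (≈ $26.4109 each)
After Jan 12: 518 on hand, pool $13,326.46 (≈ $25.7268 each)
After Jan 15: 749 on hand, pool $19,563.46 (≈ $26.1194 each)
Jan 16, sell 323: 323/749 × $19,563.46 → $8,436.57
After Jan 18: 515 on hand, pool $13,974.89 (≈ $27.1357 each)
Total COGS = $4,725.54 + $8,436.57 = $13,162.11
Ending inventory (cost pool remaining) = $13,974.89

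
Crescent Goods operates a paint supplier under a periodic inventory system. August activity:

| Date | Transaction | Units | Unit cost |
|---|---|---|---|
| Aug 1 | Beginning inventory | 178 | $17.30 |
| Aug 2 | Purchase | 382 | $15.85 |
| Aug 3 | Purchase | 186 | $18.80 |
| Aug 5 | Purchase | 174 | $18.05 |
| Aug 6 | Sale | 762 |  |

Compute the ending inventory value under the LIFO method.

Ending inventory = $2,733.40

Aug 6, 762 sold [LIFO — newest first]: 174 @ $18.05 + 186 @ $18.80 + 382 @ $15.85 + 20 @ $17.30 = $13,038.20
Ending inventory: 158 @ $17.30 = $2,733.40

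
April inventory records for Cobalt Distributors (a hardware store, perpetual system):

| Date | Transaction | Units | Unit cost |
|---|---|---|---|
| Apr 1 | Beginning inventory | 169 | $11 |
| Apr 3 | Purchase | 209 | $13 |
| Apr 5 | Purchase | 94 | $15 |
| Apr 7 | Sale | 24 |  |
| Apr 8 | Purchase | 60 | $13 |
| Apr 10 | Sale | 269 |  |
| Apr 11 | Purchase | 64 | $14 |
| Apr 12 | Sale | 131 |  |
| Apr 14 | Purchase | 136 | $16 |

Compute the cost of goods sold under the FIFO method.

COGS = $5,266

Apr 7, 24 sold [FIFO — oldest first]: 24 @ $11 = $264
Apr 10, 269 sold [FIFO — oldest first]: 145 @ $11 + 124 @ $13 = $3,207
Apr 12, 131 sold [FIFO — oldest first]: 85 @ $13 + 46 @ $15 = $1,795
Total COGS = $264 + $3,207 + $1,795 = $5,266
Ending inventory: 48 @ $15 + 60 @ $13 + 64 @ $14 + 136 @ $16 = $4,572
Check: goods available $9,838 = COGS $5,266 + ending $4,572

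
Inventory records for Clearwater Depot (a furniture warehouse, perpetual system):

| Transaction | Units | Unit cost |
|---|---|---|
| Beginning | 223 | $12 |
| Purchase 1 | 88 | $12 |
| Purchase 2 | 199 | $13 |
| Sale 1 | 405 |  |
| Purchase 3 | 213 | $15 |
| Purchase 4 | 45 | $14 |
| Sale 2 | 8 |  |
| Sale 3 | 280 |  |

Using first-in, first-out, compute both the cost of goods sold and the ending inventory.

COGS = $9,064; ending inventory = $1,080

Sale 1 (405) [FIFO — oldest first]: 223 @ $12 + 88 @ $12 + 94 @ $13 = $4,954
Sale 2 (8) [FIFO — oldest first]: 8 @ $13 = $104
Sale 3 (280) [FIFO — oldest first]: 97 @ $13 + 183 @ $15 = $4,006
Total COGS = $4,954 + $104 + $4,006 = $9,064
Ending inventory: 30 @ $15 + 45 @ $14 = $1,080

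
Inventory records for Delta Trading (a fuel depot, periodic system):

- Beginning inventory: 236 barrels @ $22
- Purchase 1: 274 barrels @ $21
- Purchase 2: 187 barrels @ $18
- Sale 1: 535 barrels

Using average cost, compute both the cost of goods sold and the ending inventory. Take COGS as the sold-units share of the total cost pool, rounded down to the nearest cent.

COGS = $10,985.53; ending inventory = $3,326.47

Sale 1, sell 535: 535/697 × $14,312.00 → $10,985.53
Ending inventory (cost pool remaining) = $3,326.47
Check: goods available $14,312.00 = COGS $10,985.53 + ending $3,326.47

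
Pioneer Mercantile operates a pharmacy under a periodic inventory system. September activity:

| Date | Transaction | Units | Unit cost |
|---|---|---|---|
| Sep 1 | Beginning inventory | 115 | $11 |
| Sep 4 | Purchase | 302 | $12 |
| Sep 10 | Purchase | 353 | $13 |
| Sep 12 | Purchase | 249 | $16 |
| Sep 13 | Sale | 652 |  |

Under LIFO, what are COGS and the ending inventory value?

Sep 13, 652 sold [LIFO — newest first]: 249 @ $16 + 353 @ $13 + 50 @ $12 = $9,173
Ending inventory: 115 @ $11 + 252 @ $12 = $4,289
Check: goods available $13,462 = COGS $9,173 + ending $4,289

COGS = $9,173; ending inventory = $4,289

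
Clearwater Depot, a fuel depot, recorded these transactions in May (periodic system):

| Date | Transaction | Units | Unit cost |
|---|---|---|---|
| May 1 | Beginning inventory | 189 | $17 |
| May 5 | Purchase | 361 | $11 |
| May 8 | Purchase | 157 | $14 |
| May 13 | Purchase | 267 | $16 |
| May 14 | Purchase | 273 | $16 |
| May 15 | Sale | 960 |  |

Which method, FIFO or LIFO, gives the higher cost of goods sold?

LIFO

FIFO COGS: 189 @ $17 + 361 @ $11 + 157 @ $14 + 253 @ $16 = $13,430
LIFO COGS: 273 @ $16 + 267 @ $16 + 157 @ $14 + 263 @ $11 = $13,731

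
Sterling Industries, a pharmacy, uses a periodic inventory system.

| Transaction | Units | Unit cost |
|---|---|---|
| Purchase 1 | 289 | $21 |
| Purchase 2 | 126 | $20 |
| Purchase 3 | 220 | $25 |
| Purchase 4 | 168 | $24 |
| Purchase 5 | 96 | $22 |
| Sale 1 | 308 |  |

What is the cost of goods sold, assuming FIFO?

Sale 1 (308) [FIFO — oldest first]: 289 @ $21 + 19 @ $20 = $6,449
Ending inventory: 107 @ $20 + 220 @ $25 + 168 @ $24 + 96 @ $22 = $13,784

COGS = $6,449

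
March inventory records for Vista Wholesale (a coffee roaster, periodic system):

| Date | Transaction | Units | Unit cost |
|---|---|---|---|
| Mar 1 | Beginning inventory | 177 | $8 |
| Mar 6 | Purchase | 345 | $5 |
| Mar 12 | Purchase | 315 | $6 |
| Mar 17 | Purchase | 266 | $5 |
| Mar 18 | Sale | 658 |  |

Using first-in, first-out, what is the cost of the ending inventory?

Mar 18, 658 sold [FIFO — oldest first]: 177 @ $8 + 345 @ $5 + 136 @ $6 = $3,957
Ending inventory: 179 @ $6 + 266 @ $5 = $2,404

Ending inventory = $2,404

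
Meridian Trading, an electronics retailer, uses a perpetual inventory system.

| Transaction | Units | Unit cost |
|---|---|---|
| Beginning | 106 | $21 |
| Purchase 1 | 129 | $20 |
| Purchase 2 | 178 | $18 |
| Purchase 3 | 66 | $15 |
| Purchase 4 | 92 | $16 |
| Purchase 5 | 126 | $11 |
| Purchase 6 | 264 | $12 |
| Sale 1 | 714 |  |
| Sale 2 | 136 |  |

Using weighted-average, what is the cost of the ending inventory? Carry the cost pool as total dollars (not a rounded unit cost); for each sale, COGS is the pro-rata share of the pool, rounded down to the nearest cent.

Ending inventory = $1,735.58

After Beginning: 106 on hand, pool $2,226.00 (≈ $21.0000 each)
After Purchase 1: 235 on hand, pool $4,806.00 (≈ $20.4511 each)
After Purchase 2: 413 on hand, pool $8,010.00 (≈ $19.3947 each)
After Purchase 3: 479 on hand, pool $9,000.00 (≈ $18.7891 each)
After Purchase 4: 571 on hand, pool $10,472.00 (≈ $18.3398 each)
After Purchase 5: 697 on hand, pool $11,858.00 (≈ $17.0129 each)
After Purchase 6: 961 on hand, pool $15,026.00 (≈ $15.6358 each)
Sale 1, sell 714: 714/961 × $15,026.00 → $11,163.95
Sale 2, sell 136: 136/247 × $3,862.05 → $2,126.47
Total COGS = $11,163.95 + $2,126.47 = $13,290.42
Ending inventory (cost pool remaining) = $1,735.58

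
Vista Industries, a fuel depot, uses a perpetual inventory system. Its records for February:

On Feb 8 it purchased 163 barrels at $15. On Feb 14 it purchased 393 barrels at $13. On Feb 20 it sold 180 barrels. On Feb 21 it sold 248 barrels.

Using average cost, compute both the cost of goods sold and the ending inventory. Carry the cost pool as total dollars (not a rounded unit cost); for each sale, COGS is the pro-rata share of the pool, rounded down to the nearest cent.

COGS = $5,814.94; ending inventory = $1,739.06

After Feb 8: 163 on hand, pool $2,445.00 (≈ $15.0000 each)
After Feb 14: 556 on hand, pool $7,554.00 (≈ $13.5863 each)
Feb 20, sell 180: 180/556 × $7,554.00 → $2,445.53
Feb 21, sell 248: 248/376 × $5,108.47 → $3,369.41
Total COGS = $2,445.53 + $3,369.41 = $5,814.94
Ending inventory (cost pool remaining) = $1,739.06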